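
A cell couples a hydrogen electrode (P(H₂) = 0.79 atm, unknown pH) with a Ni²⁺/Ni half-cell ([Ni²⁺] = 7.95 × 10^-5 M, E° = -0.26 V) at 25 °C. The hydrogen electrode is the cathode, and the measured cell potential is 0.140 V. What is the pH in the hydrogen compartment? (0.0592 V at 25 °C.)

E°_cell = 0.26 V and n = 2.
log Q = n(E° − E)/0.0592 = 2×(0.26 − 0.140)/0.0592 = 4.054.
With Q = [Ni²⁺]·P(H₂) / [H⁺]^2, solving for [H⁺] gives log[H⁺] = -4.128, so pH = 4.13.

pH = 4.13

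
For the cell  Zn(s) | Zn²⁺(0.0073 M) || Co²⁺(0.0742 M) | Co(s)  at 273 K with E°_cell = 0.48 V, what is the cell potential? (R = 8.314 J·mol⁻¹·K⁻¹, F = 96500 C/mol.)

0.507 V

Balancing electrons gives n = 2; the reaction quotient is Q = [Zn²⁺]/[Co²⁺] = 0.0984.
E = E° − (RT/nF) ln Q = 0.48 − (8.314×273)/(2×96500) × (-2.319) = 0.480 + 0.027 = 0.507 V.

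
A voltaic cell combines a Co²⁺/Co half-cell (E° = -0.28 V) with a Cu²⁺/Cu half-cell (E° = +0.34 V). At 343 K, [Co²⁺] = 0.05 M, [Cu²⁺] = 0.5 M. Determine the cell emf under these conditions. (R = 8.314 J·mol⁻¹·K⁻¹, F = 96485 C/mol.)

The Cu²⁺/Cu couple has the higher reduction potential and acts as the cathode, so E°_cell = +0.34 − (-0.28) = 0.62 V.
Balancing electrons gives n = 2; the reaction quotient is Q = [Co²⁺]/[Cu²⁺] = 0.100.
E = E° − (RT/nF) ln Q = 0.62 − (8.314×343)/(2×96485) × (-2.303) = 0.620 + 0.034 = 0.654 V.

0.654 V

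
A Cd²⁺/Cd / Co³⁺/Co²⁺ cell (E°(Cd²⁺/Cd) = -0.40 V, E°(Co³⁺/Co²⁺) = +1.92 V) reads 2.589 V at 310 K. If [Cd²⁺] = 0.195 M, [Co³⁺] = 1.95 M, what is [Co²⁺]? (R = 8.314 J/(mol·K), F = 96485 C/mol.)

1.9 × 10^-4 M

From the Nernst equation, ln Q = nF(E° − E)/RT = 2×96485×(2.32 − 2.589)/(8.314×310) = -20.141, so Q = 1.79 × 10^-9.
With Q = [Cd²⁺]·[Co²⁺]^2/[Co³⁺]^2 and the known concentrations, [Co²⁺]^2 in the numerator gives [Co²⁺] = 1.9 × 10^-4 M.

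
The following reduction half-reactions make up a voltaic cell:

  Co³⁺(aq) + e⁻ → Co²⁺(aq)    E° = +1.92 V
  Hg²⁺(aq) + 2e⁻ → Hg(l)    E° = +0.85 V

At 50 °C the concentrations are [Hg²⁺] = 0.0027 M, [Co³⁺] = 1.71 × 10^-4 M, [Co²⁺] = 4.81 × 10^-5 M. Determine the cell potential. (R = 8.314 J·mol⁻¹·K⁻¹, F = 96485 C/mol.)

1.19 V

The Co³⁺/Co²⁺ couple has the higher reduction potential and acts as the cathode, so E°_cell = +1.92 − (+0.85) = 1.07 V.
Balancing electrons gives n = 2; the reaction quotient is Q = [Hg²⁺]·[Co²⁺]^2/[Co³⁺]^2 = 2.14 × 10^-4.
E = E° − (RT/nF) ln Q = 1.07 − (8.314×323)/(2×96485) × (-8.451) = 1.070 + 0.118 = 1.188 V.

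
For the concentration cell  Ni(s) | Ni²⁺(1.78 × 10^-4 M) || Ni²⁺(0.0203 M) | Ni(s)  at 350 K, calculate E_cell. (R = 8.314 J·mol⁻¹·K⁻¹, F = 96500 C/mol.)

Both half-cells are Ni²⁺/Ni, so E°_cell = 0. The concentrated side is the cathode; the cell reaction moves Ni²⁺ from high to low concentration with n = 2.
Q = [Ni²⁺]_dilute/[Ni²⁺]_conc = 1.78 × 10^-4/0.0203 = 0.00877.
E = 0 − (RT/nF) ln Q = −((8.314×350)/(2×96500))(-4.737) = 0.0714 V.

0.071 V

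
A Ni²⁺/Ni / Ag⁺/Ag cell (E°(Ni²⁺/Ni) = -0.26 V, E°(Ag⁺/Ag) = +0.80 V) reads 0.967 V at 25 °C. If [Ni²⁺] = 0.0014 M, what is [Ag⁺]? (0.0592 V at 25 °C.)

0.001 M

From the Nernst equation, log Q = n(E° − E)/0.0592 = 2(1.06 − 0.967)/0.0592 = 3.142, so Q = 1390.
With Q = [Ni²⁺]/[Ag⁺]^2 and the known concentrations, [Ag⁺]^2 in the denominator gives [Ag⁺] = 0.001 M.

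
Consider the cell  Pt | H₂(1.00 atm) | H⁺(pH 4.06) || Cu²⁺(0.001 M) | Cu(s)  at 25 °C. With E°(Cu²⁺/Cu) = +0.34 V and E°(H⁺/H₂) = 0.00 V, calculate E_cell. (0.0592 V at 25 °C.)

The Cu²⁺/Cu couple is the cathode, so E°_cell = 0.34 V; n = 2.
[H⁺] = 10^(−4.06) = 8.7 × 10^-5 M, and Q = [H⁺]^2 / ([Cu²⁺]·P(H₂)) = 7.59 × 10^-6.
E = E° − (0.0592/2) log Q = 0.34 − (0.0592/2)(-5.120) = 0.492 V.

0.49 V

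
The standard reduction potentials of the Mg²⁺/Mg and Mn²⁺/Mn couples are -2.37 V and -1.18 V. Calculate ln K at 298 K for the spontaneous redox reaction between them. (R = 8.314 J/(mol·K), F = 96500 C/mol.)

E°_cell = -1.18 − (-2.37) = 1.19 V, with n = 2 electrons transferred.
At equilibrium E = 0, so the Nernst equation gives ln K = nFE°/RT = (2)(96500)(1.19)/((8.314)(298)) = 92.70.

ln K = 92.7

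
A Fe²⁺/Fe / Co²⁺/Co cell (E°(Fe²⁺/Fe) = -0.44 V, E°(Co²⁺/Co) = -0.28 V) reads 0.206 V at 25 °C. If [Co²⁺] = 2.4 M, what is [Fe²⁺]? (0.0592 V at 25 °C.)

From the Nernst equation, log Q = n(E° − E)/0.0592 = 2(0.16 − 0.206)/0.0592 = -1.554, so Q = 0.0279.
With Q = [Fe²⁺]/[Co²⁺] and the known concentrations, [Fe²⁺] in the numerator gives [Fe²⁺] = 0.067 M.

0.067 M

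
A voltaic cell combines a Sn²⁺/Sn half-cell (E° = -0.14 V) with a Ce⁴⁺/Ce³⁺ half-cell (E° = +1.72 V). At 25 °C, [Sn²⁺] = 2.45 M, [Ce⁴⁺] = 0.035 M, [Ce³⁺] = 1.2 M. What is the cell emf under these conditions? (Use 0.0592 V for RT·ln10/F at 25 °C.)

1.76 V

The Ce⁴⁺/Ce³⁺ couple has the higher reduction potential and acts as the cathode, so E°_cell = +1.72 − (-0.14) = 1.86 V.
Balancing electrons gives n = 2; the reaction quotient is Q = [Sn²⁺]·[Ce³⁺]^2/[Ce⁴⁺]^2 = 2880.
At 25 °C, E = E° − (0.0592/n) log Q = 1.86 − (0.0592/2)(3.459) = 1.860 − 0.102 = 1.758 V.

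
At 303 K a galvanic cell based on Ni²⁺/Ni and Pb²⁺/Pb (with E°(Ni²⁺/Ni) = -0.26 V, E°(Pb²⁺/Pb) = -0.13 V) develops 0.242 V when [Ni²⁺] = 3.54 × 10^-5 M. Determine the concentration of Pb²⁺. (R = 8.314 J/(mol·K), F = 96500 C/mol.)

From the Nernst equation, ln Q = nF(E° − E)/RT = 2×96500×(0.13 − 0.242)/(8.314×303) = -8.581, so Q = 1.88 × 10^-4.
With Q = [Ni²⁺]/[Pb²⁺] and the known concentrations, [Pb²⁺] in the denominator gives [Pb²⁺] = 0.19 M.

0.19 M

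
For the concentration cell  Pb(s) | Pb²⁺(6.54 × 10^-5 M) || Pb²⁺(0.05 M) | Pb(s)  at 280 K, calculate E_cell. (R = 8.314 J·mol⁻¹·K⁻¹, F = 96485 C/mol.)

Both half-cells are Pb²⁺/Pb, so E°_cell = 0. The concentrated side is the cathode; the cell reaction moves Pb²⁺ from high to low concentration with n = 2.
Q = [Pb²⁺]_dilute/[Pb²⁺]_conc = 6.54 × 10^-5/0.05 = 0.00131.
E = 0 − (RT/nF) ln Q = −((8.314×280)/(2×96485))(-6.639) = 0.0801 V.

0.080 V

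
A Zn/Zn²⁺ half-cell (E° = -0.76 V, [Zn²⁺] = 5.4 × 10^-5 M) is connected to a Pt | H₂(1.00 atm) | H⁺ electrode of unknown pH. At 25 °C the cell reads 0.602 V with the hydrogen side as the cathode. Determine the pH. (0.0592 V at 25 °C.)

pH = 4.80

E°_cell = 0.76 V and n = 2.
log Q = n(E° − E)/0.0592 = 2×(0.76 − 0.602)/0.0592 = 5.338.
With Q = [Zn²⁺]·P(H₂) / [H⁺]^2, solving for [H⁺] gives log[H⁺] = -4.803, so pH = 4.80.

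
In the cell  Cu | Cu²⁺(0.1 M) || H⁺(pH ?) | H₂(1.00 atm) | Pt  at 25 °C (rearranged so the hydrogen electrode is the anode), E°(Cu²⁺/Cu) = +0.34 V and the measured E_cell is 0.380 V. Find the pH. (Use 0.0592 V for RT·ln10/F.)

E°_cell = 0.34 V and n = 2.
log Q = n(E° − E)/0.0592 = 2×(0.34 − 0.380)/0.0592 = -1.351.
With Q = [H⁺]^2 / ([Cu²⁺]·P(H₂)), solving for [H⁺] gives log[H⁺] = -1.176, so pH = 1.18.

pH = 1.18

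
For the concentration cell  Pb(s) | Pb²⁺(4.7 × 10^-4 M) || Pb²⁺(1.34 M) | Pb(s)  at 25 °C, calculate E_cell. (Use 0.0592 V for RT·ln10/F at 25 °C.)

0.10 V

Both half-cells are Pb²⁺/Pb, so E°_cell = 0. The concentrated side is the cathode; the cell reaction moves Pb²⁺ from high to low concentration with n = 2.
Q = [Pb²⁺]_dilute/[Pb²⁺]_conc = 4.7 × 10^-4/1.34 = 3.51 × 10^-4.
E = 0 − (0.0592/2) log Q = −(0.0592/2)(-3.455) = 0.1023 V.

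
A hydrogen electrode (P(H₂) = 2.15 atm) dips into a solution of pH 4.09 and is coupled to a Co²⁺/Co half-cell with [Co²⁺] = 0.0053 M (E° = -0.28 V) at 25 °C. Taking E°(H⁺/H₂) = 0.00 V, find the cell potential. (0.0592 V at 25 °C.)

The hydrogen couple is the cathode, so E°_cell = 0.28 V; n = 2.
[H⁺] = 10^(−4.09) = 8.1 × 10^-5 M, and Q = [Co²⁺]·P(H₂) / [H⁺]^2 = 1.72 × 10^6.
E = E° − (0.0592/2) log Q = 0.28 − (0.0592/2)(6.237) = 0.095 V.

0.095 V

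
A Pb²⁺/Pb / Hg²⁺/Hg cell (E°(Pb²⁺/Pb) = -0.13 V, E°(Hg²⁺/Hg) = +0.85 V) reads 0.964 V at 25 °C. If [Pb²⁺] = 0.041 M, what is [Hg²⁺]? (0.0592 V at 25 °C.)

From the Nernst equation, log Q = n(E° − E)/0.0592 = 2(0.98 − 0.964)/0.0592 = 0.541, so Q = 3.47.
With Q = [Pb²⁺]/[Hg²⁺] and the known concentrations, [Hg²⁺] in the denominator gives [Hg²⁺] = 0.012 M.

0.012 M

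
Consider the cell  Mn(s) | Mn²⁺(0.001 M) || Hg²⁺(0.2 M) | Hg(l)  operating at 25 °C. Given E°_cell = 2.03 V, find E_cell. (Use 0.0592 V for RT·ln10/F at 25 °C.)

Balancing electrons gives n = 2; the reaction quotient is Q = [Mn²⁺]/[Hg²⁺] = 0.00500.
At 25 °C, E = E° − (0.0592/n) log Q = 2.03 − (0.0592/2)(-2.301) = 2.030 + 0.068 = 2.098 V.

2.10 V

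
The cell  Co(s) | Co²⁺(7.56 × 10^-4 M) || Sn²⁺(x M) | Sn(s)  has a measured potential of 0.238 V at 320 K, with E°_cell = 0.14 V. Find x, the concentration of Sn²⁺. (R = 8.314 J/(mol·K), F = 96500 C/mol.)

0.92 M

From the Nernst equation, ln Q = nF(E° − E)/RT = 2×96500×(0.14 − 0.238)/(8.314×320) = -7.109, so Q = 8.18 × 10^-4.
With Q = [Co²⁺]/[Sn²⁺] and the known concentrations, [Sn²⁺] in the denominator gives [Sn²⁺] = 0.92 M.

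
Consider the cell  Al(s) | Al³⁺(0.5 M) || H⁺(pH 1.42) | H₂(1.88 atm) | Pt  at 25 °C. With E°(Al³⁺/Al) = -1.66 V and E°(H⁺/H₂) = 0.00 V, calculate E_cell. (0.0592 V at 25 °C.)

The hydrogen couple is the cathode, so E°_cell = 1.66 V; n = 6.
[H⁺] = 10^(−1.42) = 0.038 M, and Q = [Al³⁺]^2·P(H₂)^3 / [H⁺]^6 = 5.5 × 10^8.
E = E° − (0.0592/6) log Q = 1.66 − (0.0592/6)(8.740) = 1.574 V.

1.57 V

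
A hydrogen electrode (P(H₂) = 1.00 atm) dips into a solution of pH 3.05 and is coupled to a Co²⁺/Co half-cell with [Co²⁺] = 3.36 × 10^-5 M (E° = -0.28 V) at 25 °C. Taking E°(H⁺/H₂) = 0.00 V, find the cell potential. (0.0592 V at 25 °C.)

The hydrogen couple is the cathode, so E°_cell = 0.28 V; n = 2.
[H⁺] = 10^(−3.05) = 8.9 × 10^-4 M, and Q = [Co²⁺]·P(H₂) / [H⁺]^2 = 42.3.
E = E° − (0.0592/2) log Q = 0.28 − (0.0592/2)(1.626) = 0.232 V.

0.23 V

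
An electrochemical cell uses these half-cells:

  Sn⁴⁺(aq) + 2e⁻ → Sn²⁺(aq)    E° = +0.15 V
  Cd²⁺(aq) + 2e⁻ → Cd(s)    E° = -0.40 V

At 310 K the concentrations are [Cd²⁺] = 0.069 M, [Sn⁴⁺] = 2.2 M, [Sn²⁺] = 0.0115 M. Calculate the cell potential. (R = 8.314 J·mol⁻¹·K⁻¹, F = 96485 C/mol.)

The Sn⁴⁺/Sn²⁺ couple has the higher reduction potential and acts as the cathode, so E°_cell = +0.15 − (-0.40) = 0.55 V.
Balancing electrons gives n = 2; the reaction quotient is Q = [Cd²⁺]·[Sn²⁺]/[Sn⁴⁺] = 3.61 × 10^-4.
E = E° − (RT/nF) ln Q = 0.55 − (8.314×310)/(2×96485) × (-7.928) = 0.550 + 0.106 = 0.656 V.

0.656 V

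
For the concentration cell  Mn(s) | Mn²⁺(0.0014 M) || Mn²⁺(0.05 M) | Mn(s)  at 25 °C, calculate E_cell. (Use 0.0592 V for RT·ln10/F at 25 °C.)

Both half-cells are Mn²⁺/Mn, so E°_cell = 0. The concentrated side is the cathode; the cell reaction moves Mn²⁺ from high to low concentration with n = 2.
Q = [Mn²⁺]_dilute/[Mn²⁺]_conc = 0.0014/0.05 = 0.0280.
E = 0 − (0.0592/2) log Q = −(0.0592/2)(-1.553) = 0.0460 V.

0.046 V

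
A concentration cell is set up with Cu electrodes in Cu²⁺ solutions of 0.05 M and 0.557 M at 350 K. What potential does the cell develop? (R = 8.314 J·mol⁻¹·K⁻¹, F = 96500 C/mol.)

Both half-cells are Cu²⁺/Cu, so E°_cell = 0. The concentrated side is the cathode; the cell reaction moves Cu²⁺ from high to low concentration with n = 2.
Q = [Cu²⁺]_dilute/[Cu²⁺]_conc = 0.05/0.557 = 0.0898.
E = 0 − (RT/nF) ln Q = −((8.314×350)/(2×96500))(-2.411) = 0.0364 V.

0.036 V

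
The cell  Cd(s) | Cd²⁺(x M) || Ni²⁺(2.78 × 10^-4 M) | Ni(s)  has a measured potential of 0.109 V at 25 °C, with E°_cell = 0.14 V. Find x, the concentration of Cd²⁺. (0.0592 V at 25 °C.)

0.0031 M

From the Nernst equation, log Q = n(E° − E)/0.0592 = 2(0.14 − 0.109)/0.0592 = 1.047, so Q = 11.2.
With Q = [Cd²⁺]/[Ni²⁺] and the known concentrations, [Cd²⁺] in the numerator gives [Cd²⁺] = 0.0031 M.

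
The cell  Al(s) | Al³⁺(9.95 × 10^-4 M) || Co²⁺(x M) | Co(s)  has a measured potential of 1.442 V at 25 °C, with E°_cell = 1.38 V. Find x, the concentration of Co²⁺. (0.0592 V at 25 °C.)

1.2 M

From the Nernst equation, log Q = n(E° − E)/0.0592 = 6(1.38 − 1.442)/0.0592 = -6.284, so Q = 5.2 × 10^-7.
With Q = [Al³⁺]^2/[Co²⁺]^3 and the known concentrations, [Co²⁺]^3 in the denominator gives [Co²⁺] = 1.2 M.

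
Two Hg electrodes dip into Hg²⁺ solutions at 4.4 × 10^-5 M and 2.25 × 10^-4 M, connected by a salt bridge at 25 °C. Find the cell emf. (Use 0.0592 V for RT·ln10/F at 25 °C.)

Both half-cells are Hg²⁺/Hg, so E°_cell = 0. The concentrated side is the cathode; the cell reaction moves Hg²⁺ from high to low concentration with n = 2.
Q = [Hg²⁺]_dilute/[Hg²⁺]_conc = 4.4 × 10^-5/2.25 × 10^-4 = 0.196.
E = 0 − (0.0592/2) log Q = −(0.0592/2)(-0.709) = 0.0210 V.

0.021 V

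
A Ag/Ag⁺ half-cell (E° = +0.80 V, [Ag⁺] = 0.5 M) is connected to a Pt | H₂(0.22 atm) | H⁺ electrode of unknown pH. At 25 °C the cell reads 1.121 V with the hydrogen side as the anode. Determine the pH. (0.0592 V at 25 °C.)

pH = 6.05

E°_cell = 0.80 V and n = 2.
log Q = n(E° − E)/0.0592 = 2×(0.80 − 1.121)/0.0592 = -10.845.
With Q = [H⁺]^2 / ([Ag⁺]^2·P(H₂)), solving for [H⁺] gives log[H⁺] = -6.052, so pH = 6.05.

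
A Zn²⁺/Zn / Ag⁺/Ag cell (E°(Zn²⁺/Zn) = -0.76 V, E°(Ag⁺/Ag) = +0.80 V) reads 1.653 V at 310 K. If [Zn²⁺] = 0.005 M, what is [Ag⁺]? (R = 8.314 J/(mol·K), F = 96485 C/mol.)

2.3 M

From the Nernst equation, ln Q = nF(E° − E)/RT = 2×96485×(1.56 − 1.653)/(8.314×310) = -6.963, so Q = 9.46 × 10^-4.
With Q = [Zn²⁺]/[Ag⁺]^2 and the known concentrations, [Ag⁺]^2 in the denominator gives [Ag⁺] = 2.3 M.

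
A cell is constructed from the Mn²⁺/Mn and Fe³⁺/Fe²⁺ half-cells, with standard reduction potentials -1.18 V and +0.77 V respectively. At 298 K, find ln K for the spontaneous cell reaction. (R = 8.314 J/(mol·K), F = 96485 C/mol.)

E°_cell = +0.77 − (-1.18) = 1.95 V, with n = 2 electrons transferred.
At equilibrium E = 0, so the Nernst equation gives ln K = nFE°/RT = (2)(96485)(1.95)/((8.314)(298)) = 151.88.

ln K = 151.9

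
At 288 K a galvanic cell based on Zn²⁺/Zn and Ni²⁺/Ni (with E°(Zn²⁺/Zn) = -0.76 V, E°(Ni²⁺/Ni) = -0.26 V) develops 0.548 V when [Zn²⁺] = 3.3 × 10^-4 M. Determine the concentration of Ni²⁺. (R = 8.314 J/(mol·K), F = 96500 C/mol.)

From the Nernst equation, ln Q = nF(E° − E)/RT = 2×96500×(0.50 − 0.548)/(8.314×288) = -3.869, so Q = 0.0209.
With Q = [Zn²⁺]/[Ni²⁺] and the known concentrations, [Ni²⁺] in the denominator gives [Ni²⁺] = 0.016 M.

0.016 M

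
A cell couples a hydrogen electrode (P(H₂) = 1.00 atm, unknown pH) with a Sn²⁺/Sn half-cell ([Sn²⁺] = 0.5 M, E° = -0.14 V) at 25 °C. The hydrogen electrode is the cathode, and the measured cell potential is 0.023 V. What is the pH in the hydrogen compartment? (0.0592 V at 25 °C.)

E°_cell = 0.14 V and n = 2.
log Q = n(E° − E)/0.0592 = 2×(0.14 − 0.023)/0.0592 = 3.953.
With Q = [Sn²⁺]·P(H₂) / [H⁺]^2, solving for [H⁺] gives log[H⁺] = -2.127, so pH = 2.13.

pH = 2.13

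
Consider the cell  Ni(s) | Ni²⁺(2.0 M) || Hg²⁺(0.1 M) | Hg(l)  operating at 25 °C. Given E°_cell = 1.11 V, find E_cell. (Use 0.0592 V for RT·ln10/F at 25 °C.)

Balancing electrons gives n = 2; the reaction quotient is Q = [Ni²⁺]/[Hg²⁺] = 20.0.
At 25 °C, E = E° − (0.0592/n) log Q = 1.11 − (0.0592/2)(1.301) = 1.110 − 0.039 = 1.071 V.

1.07 V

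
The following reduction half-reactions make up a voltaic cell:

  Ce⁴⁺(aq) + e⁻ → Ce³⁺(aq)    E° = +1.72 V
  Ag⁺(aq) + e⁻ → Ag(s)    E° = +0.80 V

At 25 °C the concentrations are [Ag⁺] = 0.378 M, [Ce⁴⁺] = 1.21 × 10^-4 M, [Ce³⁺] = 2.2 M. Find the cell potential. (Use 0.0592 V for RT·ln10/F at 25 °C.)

0.693 V

The Ce⁴⁺/Ce³⁺ couple has the higher reduction potential and acts as the cathode, so E°_cell = +1.72 − (+0.80) = 0.92 V.
Balancing electrons gives n = 1; the reaction quotient is Q = [Ag⁺]·[Ce³⁺]/[Ce⁴⁺] = 6870.
At 25 °C, E = E° − (0.0592/n) log Q = 0.92 − (0.0592/1)(3.837) = 0.920 − 0.227 = 0.693 V.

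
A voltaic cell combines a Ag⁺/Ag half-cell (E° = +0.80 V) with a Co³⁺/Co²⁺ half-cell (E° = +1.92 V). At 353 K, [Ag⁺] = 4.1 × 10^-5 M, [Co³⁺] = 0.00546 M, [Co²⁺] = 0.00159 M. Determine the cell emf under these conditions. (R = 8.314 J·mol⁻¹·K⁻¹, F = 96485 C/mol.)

1.46 V

The Co³⁺/Co²⁺ couple has the higher reduction potential and acts as the cathode, so E°_cell = +1.92 − (+0.80) = 1.12 V.
Balancing electrons gives n = 1; the reaction quotient is Q = [Ag⁺]·[Co²⁺]/[Co³⁺] = 1.19 × 10^-5.
E = E° − (RT/nF) ln Q = 1.12 − (8.314×353)/(1×96485) × (-11.336) = 1.120 + 0.345 = 1.465 V.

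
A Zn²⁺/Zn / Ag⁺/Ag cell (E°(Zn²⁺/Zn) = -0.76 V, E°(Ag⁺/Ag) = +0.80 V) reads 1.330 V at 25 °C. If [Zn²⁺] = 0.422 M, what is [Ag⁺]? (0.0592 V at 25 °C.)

From the Nernst equation, log Q = n(E° − E)/0.0592 = 2(1.56 − 1.330)/0.0592 = 7.770, so Q = 5.89 × 10^7.
With Q = [Zn²⁺]/[Ag⁺]^2 and the known concentrations, [Ag⁺]^2 in the denominator gives [Ag⁺] = 8.5 × 10^-5 M.

8.5 × 10^-5 M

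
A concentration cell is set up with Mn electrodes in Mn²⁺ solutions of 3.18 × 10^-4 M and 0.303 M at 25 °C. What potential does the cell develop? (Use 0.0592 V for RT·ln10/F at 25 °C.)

0.088 V

Both half-cells are Mn²⁺/Mn, so E°_cell = 0. The concentrated side is the cathode; the cell reaction moves Mn²⁺ from high to low concentration with n = 2.
Q = [Mn²⁺]_dilute/[Mn²⁺]_conc = 3.18 × 10^-4/0.303 = 0.00105.
E = 0 − (0.0592/2) log Q = −(0.0592/2)(-2.979) = 0.0882 V.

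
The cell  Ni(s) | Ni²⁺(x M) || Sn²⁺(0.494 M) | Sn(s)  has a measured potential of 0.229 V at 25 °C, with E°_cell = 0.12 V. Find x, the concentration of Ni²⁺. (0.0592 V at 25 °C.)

1 × 10^-4 M

From the Nernst equation, log Q = n(E° − E)/0.0592 = 2(0.12 − 0.229)/0.0592 = -3.682, so Q = 2.08 × 10^-4.
With Q = [Ni²⁺]/[Sn²⁺] and the known concentrations, [Ni²⁺] in the numerator gives [Ni²⁺] = 1 × 10^-4 M.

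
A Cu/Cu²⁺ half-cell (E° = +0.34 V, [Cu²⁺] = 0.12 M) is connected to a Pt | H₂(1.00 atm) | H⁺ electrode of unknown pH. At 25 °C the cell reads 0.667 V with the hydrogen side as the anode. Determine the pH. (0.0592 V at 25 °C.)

pH = 5.98

E°_cell = 0.34 V and n = 2.
log Q = n(E° − E)/0.0592 = 2×(0.34 − 0.667)/0.0592 = -11.047.
With Q = [H⁺]^2 / ([Cu²⁺]·P(H₂)), solving for [H⁺] gives log[H⁺] = -5.984, so pH = 5.98.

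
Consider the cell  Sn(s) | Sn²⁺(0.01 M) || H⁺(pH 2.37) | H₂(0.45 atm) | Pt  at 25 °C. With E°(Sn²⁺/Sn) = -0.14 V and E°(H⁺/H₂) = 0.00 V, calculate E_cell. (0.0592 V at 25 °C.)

The hydrogen couple is the cathode, so E°_cell = 0.14 V; n = 2.
[H⁺] = 10^(−2.37) = 0.0043 M, and Q = [Sn²⁺]·P(H₂) / [H⁺]^2 = 247.
E = E° − (0.0592/2) log Q = 0.14 − (0.0592/2)(2.393) = 0.069 V.

0.069 V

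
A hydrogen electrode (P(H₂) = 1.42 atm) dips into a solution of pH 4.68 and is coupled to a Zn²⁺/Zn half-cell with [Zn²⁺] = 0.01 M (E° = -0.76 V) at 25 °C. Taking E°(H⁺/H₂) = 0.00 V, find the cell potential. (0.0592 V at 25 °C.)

The hydrogen couple is the cathode, so E°_cell = 0.76 V; n = 2.
[H⁺] = 10^(−4.68) = 2.1 × 10^-5 M, and Q = [Zn²⁺]·P(H₂) / [H⁺]^2 = 3.25 × 10^7.
E = E° − (0.0592/2) log Q = 0.76 − (0.0592/2)(7.512) = 0.538 V.

0.54 V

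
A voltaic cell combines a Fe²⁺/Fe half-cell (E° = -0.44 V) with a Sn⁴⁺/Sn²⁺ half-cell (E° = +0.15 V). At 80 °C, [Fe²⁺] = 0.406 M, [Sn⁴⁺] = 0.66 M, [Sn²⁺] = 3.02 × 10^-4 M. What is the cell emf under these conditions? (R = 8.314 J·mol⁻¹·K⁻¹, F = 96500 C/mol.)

0.721 V

The Sn⁴⁺/Sn²⁺ couple has the higher reduction potential and acts as the cathode, so E°_cell = +0.15 − (-0.44) = 0.59 V.
Balancing electrons gives n = 2; the reaction quotient is Q = [Fe²⁺]·[Sn²⁺]/[Sn⁴⁺] = 1.86 × 10^-4.
E = E° − (RT/nF) ln Q = 0.59 − (8.314×353)/(2×96500) × (-8.591) = 0.590 + 0.131 = 0.721 V.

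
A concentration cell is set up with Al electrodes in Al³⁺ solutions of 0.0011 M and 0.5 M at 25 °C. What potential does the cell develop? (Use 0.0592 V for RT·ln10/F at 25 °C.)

Both half-cells are Al³⁺/Al, so E°_cell = 0. The concentrated side is the cathode; the cell reaction moves Al³⁺ from high to low concentration with n = 3.
Q = [Al³⁺]_dilute/[Al³⁺]_conc = 0.0011/0.5 = 0.00220.
E = 0 − (0.0592/3) log Q = −(0.0592/3)(-2.658) = 0.0525 V.

0.052 V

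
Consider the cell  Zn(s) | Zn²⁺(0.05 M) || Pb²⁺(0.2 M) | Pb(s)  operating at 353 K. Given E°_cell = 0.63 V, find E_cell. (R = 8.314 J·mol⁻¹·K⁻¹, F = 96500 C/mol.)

0.651 V

Balancing electrons gives n = 2; the reaction quotient is Q = [Zn²⁺]/[Pb²⁺] = 0.250.
E = E° − (RT/nF) ln Q = 0.63 − (8.314×353)/(2×96500) × (-1.386) = 0.630 + 0.021 = 0.651 V.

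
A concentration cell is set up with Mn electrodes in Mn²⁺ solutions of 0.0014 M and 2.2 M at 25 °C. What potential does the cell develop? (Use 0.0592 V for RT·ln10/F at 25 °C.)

Both half-cells are Mn²⁺/Mn, so E°_cell = 0. The concentrated side is the cathode; the cell reaction moves Mn²⁺ from high to low concentration with n = 2.
Q = [Mn²⁺]_dilute/[Mn²⁺]_conc = 0.0014/2.2 = 6.36 × 10^-4.
E = 0 − (0.0592/2) log Q = −(0.0592/2)(-3.196) = 0.0946 V.

0.095 V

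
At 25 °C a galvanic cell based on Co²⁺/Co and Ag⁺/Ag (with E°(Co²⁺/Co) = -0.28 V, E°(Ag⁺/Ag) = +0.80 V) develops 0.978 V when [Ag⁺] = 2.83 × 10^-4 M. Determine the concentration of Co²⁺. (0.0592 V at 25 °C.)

From the Nernst equation, log Q = n(E° − E)/0.0592 = 2(1.08 − 0.978)/0.0592 = 3.446, so Q = 2790.
With Q = [Co²⁺]/[Ag⁺]^2 and the known concentrations, [Co²⁺] in the numerator gives [Co²⁺] = 2.2 × 10^-4 M.

2.2 × 10^-4 M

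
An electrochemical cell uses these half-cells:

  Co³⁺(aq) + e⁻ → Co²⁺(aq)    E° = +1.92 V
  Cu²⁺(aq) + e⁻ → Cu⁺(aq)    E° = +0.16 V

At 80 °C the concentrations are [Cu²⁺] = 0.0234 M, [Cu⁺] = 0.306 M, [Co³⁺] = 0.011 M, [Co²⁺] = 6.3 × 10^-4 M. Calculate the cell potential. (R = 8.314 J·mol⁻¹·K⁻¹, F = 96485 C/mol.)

1.93 V

The Co³⁺/Co²⁺ couple has the higher reduction potential and acts as the cathode, so E°_cell = +1.92 − (+0.16) = 1.76 V.
Balancing electrons gives n = 1; the reaction quotient is Q = [Cu²⁺]·[Co²⁺]/([Cu⁺]·[Co³⁺]) = 0.00438.
E = E° − (RT/nF) ln Q = 1.76 − (8.314×353)/(1×96485) × (-5.431) = 1.760 + 0.165 = 1.925 V.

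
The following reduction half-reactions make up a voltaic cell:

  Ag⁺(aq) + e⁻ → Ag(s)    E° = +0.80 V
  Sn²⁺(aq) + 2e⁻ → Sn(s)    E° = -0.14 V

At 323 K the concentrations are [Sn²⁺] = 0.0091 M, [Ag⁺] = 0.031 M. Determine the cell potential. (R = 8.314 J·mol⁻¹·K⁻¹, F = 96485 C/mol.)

0.909 V

The Ag⁺/Ag couple has the higher reduction potential and acts as the cathode, so E°_cell = +0.80 − (-0.14) = 0.94 V.
Balancing electrons gives n = 2; the reaction quotient is Q = [Sn²⁺]/[Ag⁺]^2 = 9.47.
E = E° − (RT/nF) ln Q = 0.94 − (8.314×323)/(2×96485) × (2.248) = 0.940 − 0.031 = 0.909 V.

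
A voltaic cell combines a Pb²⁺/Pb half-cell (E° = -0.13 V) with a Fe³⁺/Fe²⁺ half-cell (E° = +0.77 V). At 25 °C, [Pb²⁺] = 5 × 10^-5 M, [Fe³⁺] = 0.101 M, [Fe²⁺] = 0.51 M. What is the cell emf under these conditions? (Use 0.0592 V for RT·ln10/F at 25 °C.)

The Fe³⁺/Fe²⁺ couple has the higher reduction potential and acts as the cathode, so E°_cell = +0.77 − (-0.13) = 0.90 V.
Balancing electrons gives n = 2; the reaction quotient is Q = [Pb²⁺]·[Fe²⁺]^2/[Fe³⁺]^2 = 0.00127.
At 25 °C, E = E° − (0.0592/n) log Q = 0.90 − (0.0592/2)(-2.895) = 0.900 + 0.086 = 0.986 V.

0.986 V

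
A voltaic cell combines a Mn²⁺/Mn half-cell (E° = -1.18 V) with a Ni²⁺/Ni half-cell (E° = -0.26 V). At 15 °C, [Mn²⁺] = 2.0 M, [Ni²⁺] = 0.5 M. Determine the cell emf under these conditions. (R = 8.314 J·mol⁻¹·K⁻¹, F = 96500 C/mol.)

0.903 V

The Ni²⁺/Ni couple has the higher reduction potential and acts as the cathode, so E°_cell = -0.26 − (-1.18) = 0.92 V.
Balancing electrons gives n = 2; the reaction quotient is Q = [Mn²⁺]/[Ni²⁺] = 4.00.
E = E° − (RT/nF) ln Q = 0.92 − (8.314×288)/(2×96500) × (1.386) = 0.920 − 0.017 = 0.903 V.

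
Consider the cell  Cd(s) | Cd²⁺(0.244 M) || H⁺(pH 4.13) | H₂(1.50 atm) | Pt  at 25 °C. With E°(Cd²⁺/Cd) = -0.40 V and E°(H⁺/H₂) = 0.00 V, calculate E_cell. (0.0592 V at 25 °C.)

The hydrogen couple is the cathode, so E°_cell = 0.40 V; n = 2.
[H⁺] = 10^(−4.13) = 7.4 × 10^-5 M, and Q = [Cd²⁺]·P(H₂) / [H⁺]^2 = 6.66 × 10^7.
E = E° − (0.0592/2) log Q = 0.40 − (0.0592/2)(7.823) = 0.168 V.

0.17 V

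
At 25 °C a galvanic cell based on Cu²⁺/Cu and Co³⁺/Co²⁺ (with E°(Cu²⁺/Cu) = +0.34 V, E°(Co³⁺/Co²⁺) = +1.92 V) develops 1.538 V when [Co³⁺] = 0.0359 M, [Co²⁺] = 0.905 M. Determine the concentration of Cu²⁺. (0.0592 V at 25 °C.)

0.041 M

From the Nernst equation, log Q = n(E° − E)/0.0592 = 2(1.58 − 1.538)/0.0592 = 1.419, so Q = 26.2.
With Q = [Cu²⁺]·[Co²⁺]^2/[Co³⁺]^2 and the known concentrations, [Cu²⁺] in the numerator gives [Cu²⁺] = 0.041 M.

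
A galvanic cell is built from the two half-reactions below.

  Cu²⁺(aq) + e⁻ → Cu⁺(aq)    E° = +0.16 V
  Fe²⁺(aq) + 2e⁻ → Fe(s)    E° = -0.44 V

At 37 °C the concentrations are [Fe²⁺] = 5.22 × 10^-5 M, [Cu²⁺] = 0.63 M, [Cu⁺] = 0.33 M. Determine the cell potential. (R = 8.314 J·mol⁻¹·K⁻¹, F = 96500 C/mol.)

0.749 V

The Cu²⁺/Cu⁺ couple has the higher reduction potential and acts as the cathode, so E°_cell = +0.16 − (-0.44) = 0.60 V.
Balancing electrons gives n = 2; the reaction quotient is Q = [Fe²⁺]·[Cu⁺]^2/[Cu²⁺]^2 = 1.43 × 10^-5.
E = E° − (RT/nF) ln Q = 0.60 − (8.314×310)/(2×96500) × (-11.154) = 0.600 + 0.149 = 0.749 V.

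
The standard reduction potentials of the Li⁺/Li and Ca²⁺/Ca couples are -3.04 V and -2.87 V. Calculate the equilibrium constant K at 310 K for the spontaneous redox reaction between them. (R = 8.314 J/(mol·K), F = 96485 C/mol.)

E°_cell = -2.87 − (-3.04) = 0.17 V, with n = 2 electrons transferred.
At equilibrium E = 0, so the Nernst equation gives ln K = nFE°/RT = (2)(96485)(0.17)/((8.314)(310)) = 12.73.
K = e^12.73 = 3.4 × 10^5.

3.4 × 10^5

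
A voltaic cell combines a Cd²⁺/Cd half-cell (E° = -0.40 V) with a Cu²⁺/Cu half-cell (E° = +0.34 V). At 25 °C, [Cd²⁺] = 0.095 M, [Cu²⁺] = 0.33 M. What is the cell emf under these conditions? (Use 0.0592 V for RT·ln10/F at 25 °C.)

The Cu²⁺/Cu couple has the higher reduction potential and acts as the cathode, so E°_cell = +0.34 − (-0.40) = 0.74 V.
Balancing electrons gives n = 2; the reaction quotient is Q = [Cd²⁺]/[Cu²⁺] = 0.288.
At 25 °C, E = E° − (0.0592/n) log Q = 0.74 − (0.0592/2)(-0.541) = 0.740 + 0.016 = 0.756 V.

0.756 V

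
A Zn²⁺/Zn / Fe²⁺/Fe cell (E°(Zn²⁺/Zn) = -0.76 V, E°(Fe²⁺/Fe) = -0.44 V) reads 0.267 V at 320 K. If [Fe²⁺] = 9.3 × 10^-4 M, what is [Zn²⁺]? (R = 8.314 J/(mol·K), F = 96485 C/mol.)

From the Nernst equation, ln Q = nF(E° − E)/RT = 2×96485×(0.32 − 0.267)/(8.314×320) = 3.844, so Q = 46.7.
With Q = [Zn²⁺]/[Fe²⁺] and the known concentrations, [Zn²⁺] in the numerator gives [Zn²⁺] = 0.043 M.

0.043 M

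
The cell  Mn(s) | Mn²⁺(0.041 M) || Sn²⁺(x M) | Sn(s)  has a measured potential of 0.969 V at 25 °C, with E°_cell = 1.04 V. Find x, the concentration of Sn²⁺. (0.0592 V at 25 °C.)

1.6 × 10^-4 M

From the Nernst equation, log Q = n(E° − E)/0.0592 = 2(1.04 − 0.969)/0.0592 = 2.399, so Q = 250.
With Q = [Mn²⁺]/[Sn²⁺] and the known concentrations, [Sn²⁺] in the denominator gives [Sn²⁺] = 1.6 × 10^-4 M.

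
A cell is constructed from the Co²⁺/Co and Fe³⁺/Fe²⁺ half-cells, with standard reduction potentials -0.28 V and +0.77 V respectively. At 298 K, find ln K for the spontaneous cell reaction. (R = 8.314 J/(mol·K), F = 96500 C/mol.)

E°_cell = +0.77 − (-0.28) = 1.05 V, with n = 2 electrons transferred.
At equilibrium E = 0, so the Nernst equation gives ln K = nFE°/RT = (2)(96500)(1.05)/((8.314)(298)) = 81.79.

ln K = 81.8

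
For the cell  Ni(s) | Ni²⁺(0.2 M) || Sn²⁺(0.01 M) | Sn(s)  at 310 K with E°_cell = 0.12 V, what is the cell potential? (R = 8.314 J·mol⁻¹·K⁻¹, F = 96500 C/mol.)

0.080 V

Balancing electrons gives n = 2; the reaction quotient is Q = [Ni²⁺]/[Sn²⁺] = 20.0.
E = E° − (RT/nF) ln Q = 0.12 − (8.314×310)/(2×96500) × (2.996) = 0.120 − 0.040 = 0.080 V.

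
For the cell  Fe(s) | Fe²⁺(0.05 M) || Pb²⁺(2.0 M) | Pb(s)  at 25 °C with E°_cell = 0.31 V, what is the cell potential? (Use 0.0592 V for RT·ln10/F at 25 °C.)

0.357 V

Balancing electrons gives n = 2; the reaction quotient is Q = [Fe²⁺]/[Pb²⁺] = 0.0250.
At 25 °C, E = E° − (0.0592/n) log Q = 0.31 − (0.0592/2)(-1.602) = 0.310 + 0.047 = 0.357 V.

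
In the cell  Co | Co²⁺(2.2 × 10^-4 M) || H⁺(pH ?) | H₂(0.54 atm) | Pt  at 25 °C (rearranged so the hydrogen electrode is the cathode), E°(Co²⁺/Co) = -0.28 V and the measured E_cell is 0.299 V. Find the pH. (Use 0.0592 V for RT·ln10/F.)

pH = 1.64

E°_cell = 0.28 V and n = 2.
log Q = n(E° − E)/0.0592 = 2×(0.28 − 0.299)/0.0592 = -0.642.
With Q = [Co²⁺]·P(H₂) / [H⁺]^2, solving for [H⁺] gives log[H⁺] = -1.642, so pH = 1.64.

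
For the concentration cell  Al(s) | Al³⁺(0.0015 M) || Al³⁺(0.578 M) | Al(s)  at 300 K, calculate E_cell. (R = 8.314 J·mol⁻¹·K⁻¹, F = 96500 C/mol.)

0.051 V

Both half-cells are Al³⁺/Al, so E°_cell = 0. The concentrated side is the cathode; the cell reaction moves Al³⁺ from high to low concentration with n = 3.
Q = [Al³⁺]_dilute/[Al³⁺]_conc = 0.0015/0.578 = 0.00260.
E = 0 − (RT/nF) ln Q = −((8.314×300)/(3×96500))(-5.954) = 0.0513 V.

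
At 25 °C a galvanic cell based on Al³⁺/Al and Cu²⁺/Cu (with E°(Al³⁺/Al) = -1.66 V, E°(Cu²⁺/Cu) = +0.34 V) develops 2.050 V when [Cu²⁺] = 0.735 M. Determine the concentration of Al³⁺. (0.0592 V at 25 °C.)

0.0018 M

From the Nernst equation, log Q = n(E° − E)/0.0592 = 6(2.00 − 2.050)/0.0592 = -5.068, so Q = 8.56 × 10^-6.
With Q = [Al³⁺]^2/[Cu²⁺]^3 and the known concentrations, [Al³⁺]^2 in the numerator gives [Al³⁺] = 0.0018 M.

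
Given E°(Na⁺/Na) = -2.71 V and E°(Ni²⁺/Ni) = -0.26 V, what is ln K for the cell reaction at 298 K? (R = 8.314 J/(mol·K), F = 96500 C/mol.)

ln K = 190.9

E°_cell = -0.26 − (-2.71) = 2.45 V, with n = 2 electrons transferred.
At equilibrium E = 0, so the Nernst equation gives ln K = nFE°/RT = (2)(96500)(2.45)/((8.314)(298)) = 190.85.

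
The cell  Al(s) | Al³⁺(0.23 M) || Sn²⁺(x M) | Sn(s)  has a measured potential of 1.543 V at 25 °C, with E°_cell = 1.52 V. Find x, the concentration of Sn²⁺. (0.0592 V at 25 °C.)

From the Nernst equation, log Q = n(E° − E)/0.0592 = 6(1.52 − 1.543)/0.0592 = -2.331, so Q = 0.00467.
With Q = [Al³⁺]^2/[Sn²⁺]^3 and the known concentrations, [Sn²⁺]^3 in the denominator gives [Sn²⁺] = 2.2 M.

2.2 M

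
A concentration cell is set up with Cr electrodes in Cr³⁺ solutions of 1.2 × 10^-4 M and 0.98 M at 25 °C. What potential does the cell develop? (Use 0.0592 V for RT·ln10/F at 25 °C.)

0.077 V

Both half-cells are Cr³⁺/Cr, so E°_cell = 0. The concentrated side is the cathode; the cell reaction moves Cr³⁺ from high to low concentration with n = 3.
Q = [Cr³⁺]_dilute/[Cr³⁺]_conc = 1.2 × 10^-4/0.98 = 1.22 × 10^-4.
E = 0 − (0.0592/3) log Q = −(0.0592/3)(-3.912) = 0.0772 V.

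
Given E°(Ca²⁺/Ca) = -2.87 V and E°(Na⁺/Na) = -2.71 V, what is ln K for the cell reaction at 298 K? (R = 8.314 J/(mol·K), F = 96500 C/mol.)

E°_cell = -2.71 − (-2.87) = 0.16 V, with n = 2 electrons transferred.
At equilibrium E = 0, so the Nernst equation gives ln K = nFE°/RT = (2)(96500)(0.16)/((8.314)(298)) = 12.46.

ln K = 12.5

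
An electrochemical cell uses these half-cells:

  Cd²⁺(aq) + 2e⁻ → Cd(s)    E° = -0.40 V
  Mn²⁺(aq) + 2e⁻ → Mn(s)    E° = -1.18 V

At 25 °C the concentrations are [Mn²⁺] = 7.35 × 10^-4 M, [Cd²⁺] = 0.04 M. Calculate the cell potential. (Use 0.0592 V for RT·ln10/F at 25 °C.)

The Cd²⁺/Cd couple has the higher reduction potential and acts as the cathode, so E°_cell = -0.40 − (-1.18) = 0.78 V.
Balancing electrons gives n = 2; the reaction quotient is Q = [Mn²⁺]/[Cd²⁺] = 0.0184.
At 25 °C, E = E° − (0.0592/n) log Q = 0.78 − (0.0592/2)(-1.736) = 0.780 + 0.051 = 0.831 V.

0.831 V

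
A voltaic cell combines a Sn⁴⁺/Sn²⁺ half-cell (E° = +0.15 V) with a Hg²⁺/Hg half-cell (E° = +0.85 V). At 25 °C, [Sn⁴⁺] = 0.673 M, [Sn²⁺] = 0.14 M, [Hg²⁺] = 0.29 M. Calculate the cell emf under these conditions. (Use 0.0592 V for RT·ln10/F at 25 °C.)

0.664 V

The Hg²⁺/Hg couple has the higher reduction potential and acts as the cathode, so E°_cell = +0.85 − (+0.15) = 0.70 V.
Balancing electrons gives n = 2; the reaction quotient is Q = [Sn⁴⁺]/([Sn²⁺]·[Hg²⁺]) = 16.6.
At 25 °C, E = E° − (0.0592/n) log Q = 0.70 − (0.0592/2)(1.219) = 0.700 − 0.036 = 0.664 V.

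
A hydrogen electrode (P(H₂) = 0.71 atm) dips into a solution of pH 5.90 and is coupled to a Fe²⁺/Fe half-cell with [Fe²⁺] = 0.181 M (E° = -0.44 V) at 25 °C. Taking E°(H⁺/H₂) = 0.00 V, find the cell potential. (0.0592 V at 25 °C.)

The hydrogen couple is the cathode, so E°_cell = 0.44 V; n = 2.
[H⁺] = 10^(−5.90) = 1.3 × 10^-6 M, and Q = [Fe²⁺]·P(H₂) / [H⁺]^2 = 8.11 × 10^10.
E = E° − (0.0592/2) log Q = 0.44 − (0.0592/2)(10.909) = 0.117 V.

0.12 V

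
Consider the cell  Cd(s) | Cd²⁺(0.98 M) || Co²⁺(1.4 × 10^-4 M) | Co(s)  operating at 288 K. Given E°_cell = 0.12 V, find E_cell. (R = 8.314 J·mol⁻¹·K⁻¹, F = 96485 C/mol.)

Balancing electrons gives n = 2; the reaction quotient is Q = [Cd²⁺]/[Co²⁺] = 7000.
E = E° − (RT/nF) ln Q = 0.12 − (8.314×288)/(2×96485) × (8.854) = 0.120 − 0.110 = 0.010 V.

0.010 V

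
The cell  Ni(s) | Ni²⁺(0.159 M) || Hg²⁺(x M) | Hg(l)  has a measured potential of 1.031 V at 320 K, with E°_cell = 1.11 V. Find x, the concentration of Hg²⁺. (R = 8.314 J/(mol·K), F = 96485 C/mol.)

5.2 × 10^-4 M

From the Nernst equation, ln Q = nF(E° − E)/RT = 2×96485×(1.11 − 1.031)/(8.314×320) = 5.730, so Q = 308.
With Q = [Ni²⁺]/[Hg²⁺] and the known concentrations, [Hg²⁺] in the denominator gives [Hg²⁺] = 5.2 × 10^-4 M.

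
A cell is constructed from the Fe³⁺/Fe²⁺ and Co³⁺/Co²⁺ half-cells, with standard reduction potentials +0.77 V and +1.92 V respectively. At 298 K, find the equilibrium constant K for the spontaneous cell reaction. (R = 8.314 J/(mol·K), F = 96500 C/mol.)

E°_cell = +1.92 − (+0.77) = 1.15 V, with n = 1 electron transferred.
At equilibrium E = 0, so the Nernst equation gives ln K = nFE°/RT = (1)(96500)(1.15)/((8.314)(298)) = 44.79.
K = e^44.79 = 2.8 × 10^19.

2.8 × 10^19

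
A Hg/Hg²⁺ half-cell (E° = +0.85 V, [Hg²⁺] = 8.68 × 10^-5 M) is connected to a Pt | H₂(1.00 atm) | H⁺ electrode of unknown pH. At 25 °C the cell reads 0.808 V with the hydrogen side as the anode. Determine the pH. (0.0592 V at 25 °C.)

E°_cell = 0.85 V and n = 2.
log Q = n(E° − E)/0.0592 = 2×(0.85 − 0.808)/0.0592 = 1.419.
With Q = [H⁺]^2 / ([Hg²⁺]·P(H₂)), solving for [H⁺] gives log[H⁺] = -1.321, so pH = 1.32.

pH = 1.32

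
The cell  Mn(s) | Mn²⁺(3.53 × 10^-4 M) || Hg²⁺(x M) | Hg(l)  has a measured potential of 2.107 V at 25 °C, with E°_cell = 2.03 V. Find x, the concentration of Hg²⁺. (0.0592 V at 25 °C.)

From the Nernst equation, log Q = n(E° − E)/0.0592 = 2(2.03 − 2.107)/0.0592 = -2.601, so Q = 0.00250.
With Q = [Mn²⁺]/[Hg²⁺] and the known concentrations, [Hg²⁺] in the denominator gives [Hg²⁺] = 0.14 M.

0.14 M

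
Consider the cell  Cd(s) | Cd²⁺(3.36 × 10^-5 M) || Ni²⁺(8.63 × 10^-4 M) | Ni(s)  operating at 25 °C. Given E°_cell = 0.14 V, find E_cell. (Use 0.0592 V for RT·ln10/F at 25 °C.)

Balancing electrons gives n = 2; the reaction quotient is Q = [Cd²⁺]/[Ni²⁺] = 0.0389.
At 25 °C, E = E° − (0.0592/n) log Q = 0.14 − (0.0592/2)(-1.410) = 0.140 + 0.042 = 0.182 V.

0.182 V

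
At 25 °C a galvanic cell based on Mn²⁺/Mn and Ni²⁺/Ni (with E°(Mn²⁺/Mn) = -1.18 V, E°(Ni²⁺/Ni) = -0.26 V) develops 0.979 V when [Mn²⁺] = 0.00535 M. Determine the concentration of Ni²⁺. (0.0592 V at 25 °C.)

0.53 M

From the Nernst equation, log Q = n(E° − E)/0.0592 = 2(0.92 − 0.979)/0.0592 = -1.993, so Q = 0.0102.
With Q = [Mn²⁺]/[Ni²⁺] and the known concentrations, [Ni²⁺] in the denominator gives [Ni²⁺] = 0.53 M.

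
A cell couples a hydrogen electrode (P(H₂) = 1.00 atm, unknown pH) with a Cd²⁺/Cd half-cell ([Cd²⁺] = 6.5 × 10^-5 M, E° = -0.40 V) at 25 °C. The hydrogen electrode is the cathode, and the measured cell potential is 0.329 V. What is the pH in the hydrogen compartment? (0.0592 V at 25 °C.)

E°_cell = 0.40 V and n = 2.
log Q = n(E° − E)/0.0592 = 2×(0.40 − 0.329)/0.0592 = 2.399.
With Q = [Cd²⁺]·P(H₂) / [H⁺]^2, solving for [H⁺] gives log[H⁺] = -3.293, so pH = 3.29.

pH = 3.29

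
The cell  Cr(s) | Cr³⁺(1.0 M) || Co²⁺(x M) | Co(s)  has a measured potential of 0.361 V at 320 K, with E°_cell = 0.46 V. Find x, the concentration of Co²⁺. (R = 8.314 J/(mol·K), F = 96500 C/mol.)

From the Nernst equation, ln Q = nF(E° − E)/RT = 6×96500×(0.46 − 0.361)/(8.314×320) = 21.545, so Q = 2.28 × 10^9.
With Q = [Cr³⁺]^2/[Co²⁺]^3 and the known concentrations, [Co²⁺]^3 in the denominator gives [Co²⁺] = 7.6 × 10^-4 M.

7.6 × 10^-4 M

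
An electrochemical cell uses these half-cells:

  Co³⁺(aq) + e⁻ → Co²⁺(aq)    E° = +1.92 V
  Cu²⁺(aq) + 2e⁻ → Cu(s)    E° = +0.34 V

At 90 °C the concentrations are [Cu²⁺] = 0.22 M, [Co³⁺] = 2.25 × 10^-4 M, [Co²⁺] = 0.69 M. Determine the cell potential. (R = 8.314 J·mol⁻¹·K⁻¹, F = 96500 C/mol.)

The Co³⁺/Co²⁺ couple has the higher reduction potential and acts as the cathode, so E°_cell = +1.92 − (+0.34) = 1.58 V.
Balancing electrons gives n = 2; the reaction quotient is Q = [Cu²⁺]·[Co²⁺]^2/[Co³⁺]^2 = 2.07 × 10^6.
E = E° − (RT/nF) ln Q = 1.58 − (8.314×363)/(2×96500) × (14.543) = 1.580 − 0.227 = 1.353 V.

1.35 V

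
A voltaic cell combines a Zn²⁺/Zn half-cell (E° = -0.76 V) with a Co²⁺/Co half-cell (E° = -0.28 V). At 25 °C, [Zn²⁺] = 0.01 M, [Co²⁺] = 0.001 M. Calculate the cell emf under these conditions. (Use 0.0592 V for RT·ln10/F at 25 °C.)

The Co²⁺/Co couple has the higher reduction potential and acts as the cathode, so E°_cell = -0.28 − (-0.76) = 0.48 V.
Balancing electrons gives n = 2; the reaction quotient is Q = [Zn²⁺]/[Co²⁺] = 10.0.
At 25 °C, E = E° − (0.0592/n) log Q = 0.48 − (0.0592/2)(1.000) = 0.480 − 0.030 = 0.450 V.

0.450 V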